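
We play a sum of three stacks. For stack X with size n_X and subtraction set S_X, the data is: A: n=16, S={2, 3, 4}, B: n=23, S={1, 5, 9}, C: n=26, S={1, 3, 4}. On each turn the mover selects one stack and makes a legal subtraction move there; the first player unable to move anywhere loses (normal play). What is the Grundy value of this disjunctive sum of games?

0

Stack A, S = {2, 3, 4}:
n :  0  1  2  3  4  5  6  7  8  9 10 11 12 13 14 15 16
G :  0  0  1  1  2  2  0  0  1  1  2  2  0  0  1  1  2
G_A(16) = 2.
Stack B, S = {1, 5, 9}:
n :  0  1  2  3  4  5  6  7  8  9 10 11 12 13 14 15 16 17 18 19 20 21 22 23
G :  0  1  0  1  0  1  0  1  0  1  0  1  0  1  0  1  0  1  0  1  0  1  0  1
G_B(23) = 1.
Stack C, S = {1, 3, 4}:
n :  0  1  2  3  4  5  6  7  8  9 10 11 12 13 14 15 16 17 18 19 20 21 22 23 24 25 26
G :  0  1  0  1  2  3  2  0  1  0  1  2  3  2  0  1  0  1  2  3  2  0  1  0  1  2  3
G_C(26) = 3.
Combined Grundy value = 2 ⊕ 1 ⊕ 3 = 0.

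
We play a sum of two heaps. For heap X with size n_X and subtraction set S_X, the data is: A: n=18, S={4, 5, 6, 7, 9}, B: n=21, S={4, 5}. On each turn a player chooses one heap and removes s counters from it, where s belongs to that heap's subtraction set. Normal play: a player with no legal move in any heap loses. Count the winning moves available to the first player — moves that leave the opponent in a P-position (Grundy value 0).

3

Heap A, S = {4, 5, 6, 7, 9}:
G(0) = 0
G(1) = mex{} = 0
G(2) = mex{} = 0
G(3) = mex{} = 0
G(4) = mex{0} = 1
G(5) = mex{0,0} = 1
G(6) = mex{0,0,0} = 1
G(7) = mex{0,0,0,0} = 1
G(8) = mex{1,0,0,0} = 2
G(9) = mex{1,1,0,0,0} = 2
G(10) = mex{1,1,1,0,0} = 2
G(11) = mex{1,1,1,1,0} = 2
G(12) = mex{2,1,1,1,0} = 3
G(13) = mex{2,2,1,1,1} = 0
G(14) = mex{2,2,2,1,1} = 0
G(15) = mex{2,2,2,2,1} = 0
G(16) = mex{3,2,2,2,1} = 0
G(17) = mex{0,3,2,2,2} = 1
G(18) = mex{0,0,3,2,2} = 1
G_A(18) = 1.
Heap B, S = {4, 5}:
G(0) = 0
G(1) = mex{} = 0
G(2) = mex{} = 0
G(3) = mex{} = 0
G(4) = mex{0} = 1
G(5) = mex{0,0} = 1
G(6) = mex{0,0} = 1
G(7) = mex{0,0} = 1
G(8) = mex{1,0} = 2
G(9) = mex{1,1} = 0
G(10) = mex{1,1} = 0
G(11) = mex{1,1} = 0
G(12) = mex{2,1} = 0
G(13) = mex{0,2} = 1
G(14) = mex{0,0} = 1
G(15) = mex{0,0} = 1
G(16) = mex{0,0} = 1
G(17) = mex{1,0} = 2
G(18) = mex{1,1} = 0
G(19) = mex{1,1} = 0
G(20) = mex{1,1} = 0
G(21) = mex{2,1} = 0
G_B(21) = 0.
Combined Grundy value = 1 ⊕ 0 = 1.
A winning move leaves total XOR = 0, i.e. changes one component's Grundy value g to g ⊕ X where X is the current total.
Heap A: need g' = 1⊕1 = 0. Options: 18−4→G=0, 18−5→G=0, 18−6→G=3, 18−7→G=2, 18−9→G=2. Hits: 2.
Heap B: need g' = 0⊕1 = 1. Options: 21−4→G=2, 21−5→G=1. Hits: 1.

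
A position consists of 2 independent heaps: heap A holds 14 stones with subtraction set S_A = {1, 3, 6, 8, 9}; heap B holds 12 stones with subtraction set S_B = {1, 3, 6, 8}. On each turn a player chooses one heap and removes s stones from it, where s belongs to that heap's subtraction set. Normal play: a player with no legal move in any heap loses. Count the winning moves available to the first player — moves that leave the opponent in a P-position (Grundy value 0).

Heap A, S = {1, 3, 6, 8, 9}:
G(0) = 0
G(1) = mex{0} = 1
G(2) = mex{1} = 0
G(3) = mex{0,0} = 1
G(4) = mex{1,1} = 0
G(5) = mex{0,0} = 1
G(6) = mex{1,1,0} = 2
G(7) = mex{2,0,1} = 3
G(8) = mex{3,1,0,0} = 2
G(9) = mex{2,2,1,1,0} = 3
G(10) = mex{3,3,0,0,1} = 2
G(11) = mex{2,2,1,1,0} = 3
G(12) = mex{3,3,2,0,1} = 4
G(13) = mex{4,2,3,1,0} = 5
G(14) = mex{5,3,2,2,1} = 0
G_A(14) = 0.
Heap B, S = {1, 3, 6, 8}:
n :  0  1  2  3  4  5  6  7  8  9 10 11 12
G :  0  1  0  1  0  1  2  3  2  0  1  0  1
G_B(12) = 1.
Combined Grundy value = 0 ⊕ 1 = 1.
A winning move leaves total XOR = 0, i.e. changes one component's Grundy value g to g ⊕ X where X is the current total.
Heap A: need g' = 0⊕1 = 1. Options: 14−1→G=5, 14−3→G=3, 14−6→G=2, 14−8→G=2, 14−9→G=1. Hits: 1.
Heap B: need g' = 1⊕1 = 0. Options: 12−1→G=0, 12−3→G=0, 12−6→G=2, 12−8→G=0. Hits: 3.

4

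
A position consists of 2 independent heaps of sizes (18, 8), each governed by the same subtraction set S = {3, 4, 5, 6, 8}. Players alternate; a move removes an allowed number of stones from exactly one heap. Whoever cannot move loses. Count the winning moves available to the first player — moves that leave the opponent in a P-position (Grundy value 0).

0

All heaps use S = {3, 4, 5, 6, 8}:
G(0) = 0
G(1) = mex{} = 0
G(2) = mex{} = 0
G(3) = mex{0} = 1
G(4) = mex{0,0} = 1
G(5) = mex{0,0,0} = 1
G(6) = mex{1,0,0,0} = 2
G(7) = mex{1,1,0,0} = 2
G(8) = mex{1,1,1,0,0} = 2
G(9) = mex{2,1,1,1,0} = 3
G(10) = mex{2,2,1,1,0} = 3
G(11) = mex{2,2,2,1,1} = 0
G(12) = mex{3,2,2,2,1} = 0
G(13) = mex{3,3,2,2,1} = 0
G(14) = mex{0,3,3,2,2} = 1
G(15) = mex{0,0,3,3,2} = 1
G(16) = mex{0,0,0,3,2} = 1
G(17) = mex{1,0,0,0,3} = 2
G(18) = mex{1,1,0,0,3} = 2
Heap A: G(18) = 2.
Heap B: G(8) = 2.
Combined Grundy value = 2 ⊕ 2 = 0.
A winning move leaves total XOR = 0, i.e. changes one component's Grundy value g to g ⊕ X where X is the current total.
Heap A: target g' = 2⊕0 = 2, but every legal move changes the Grundy value (mex property), so 0 moves.
Heap B: target g' = 2⊕0 = 2, but every legal move changes the Grundy value (mex property), so 0 moves.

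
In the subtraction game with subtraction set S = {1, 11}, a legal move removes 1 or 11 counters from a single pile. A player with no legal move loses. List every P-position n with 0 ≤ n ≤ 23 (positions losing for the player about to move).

G(0) = 0
G(1) = mex{0} = 1
G(2) = mex{1} = 0
G(3) = mex{0} = 1
G(4) = mex{1} = 0
G(5) = mex{0} = 1
G(6) = mex{1} = 0
G(7) = mex{0} = 1
G(8) = mex{1} = 0
G(9) = mex{0} = 1
G(10) = mex{1} = 0
G(11) = mex{0,0} = 1
G(12) = mex{1,1} = 0
G(13) = mex{0,0} = 1
G(14) = mex{1,1} = 0
G(15) = mex{0,0} = 1
G(16) = mex{1,1} = 0
G(17) = mex{0,0} = 1
G(18) = mex{1,1} = 0
G(19) = mex{0,0} = 1
G(20) = mex{1,1} = 0
G(21) = mex{0,0} = 1
G(22) = mex{1,1} = 0
G(23) = mex{0,0} = 1
P-positions are exactly the n with G(n) = 0.

0, 2, 4, 6, 8, 10, 12, 14, 16, 18, 20, 22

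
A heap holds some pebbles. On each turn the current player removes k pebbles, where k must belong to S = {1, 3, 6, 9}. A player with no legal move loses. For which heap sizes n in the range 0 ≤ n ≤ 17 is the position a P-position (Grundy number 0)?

G(0) = 0
G(1) = mex{0} = 1
G(2) = mex{1} = 0
G(3) = mex{0,0} = 1
G(4) = mex{1,1} = 0
G(5) = mex{0,0} = 1
G(6) = mex{1,1,0} = 2
G(7) = mex{2,0,1} = 3
G(8) = mex{3,1,0} = 2
G(9) = mex{2,2,1,0} = 3
G(10) = mex{3,3,0,1} = 2
G(11) = mex{2,2,1,0} = 3
G(12) = mex{3,3,2,1} = 0
G(13) = mex{0,2,3,0} = 1
G(14) = mex{1,3,2,1} = 0
G(15) = mex{0,0,3,2} = 1
G(16) = mex{1,1,2,3} = 0
G(17) = mex{0,0,3,2} = 1
P-positions are exactly the n with G(n) = 0.

0, 2, 4, 12, 14, 16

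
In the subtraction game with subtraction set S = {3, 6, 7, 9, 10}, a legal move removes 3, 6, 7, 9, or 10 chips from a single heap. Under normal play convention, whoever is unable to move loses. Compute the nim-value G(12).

G(0) = 0
G(1) = mex{} = 0
G(2) = mex{} = 0
G(3) = mex{0} = 1
G(4) = mex{0} = 1
G(5) = mex{0} = 1
G(6) = mex{1,0} = 2
G(7) = mex{1,0,0} = 2
G(8) = mex{1,0,0} = 2
G(9) = mex{2,1,0,0} = 3
G(10) = mex{2,1,1,0,0} = 3
G(11) = mex{2,1,1,0,0} = 3
G(12) = mex{3,2,1,1,0} = 4

4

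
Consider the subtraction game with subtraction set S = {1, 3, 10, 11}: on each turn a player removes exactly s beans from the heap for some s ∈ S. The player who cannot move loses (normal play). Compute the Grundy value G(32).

n :  0  1  2  3  4  5  6  7  8  9 10 11 12 13 14 15 16 17 18 19 20 21 22 23 24 25 26 27 28 29 30 31 32
G :  0  1  0  1  0  1  0  1  0  1  2  3  2  3  2  3  2  3  2  3  0  1  0  1  0  1  0  1  0  1  2  3  2

2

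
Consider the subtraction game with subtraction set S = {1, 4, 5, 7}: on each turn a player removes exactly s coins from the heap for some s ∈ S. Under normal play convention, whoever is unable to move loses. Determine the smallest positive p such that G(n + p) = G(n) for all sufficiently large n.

8

n :  0  1  2  3  4  5  6  7  8  9 10 11 12 13 14 15 16 17
G :  0  1  0  1  2  3  2  3  0  1  0  1  2  3  2  3  0  1
G(n+8) = G(n) holds for n = 0,…,6 (a full window of length max(S) = 7), so the sequence is purely periodic with period 8.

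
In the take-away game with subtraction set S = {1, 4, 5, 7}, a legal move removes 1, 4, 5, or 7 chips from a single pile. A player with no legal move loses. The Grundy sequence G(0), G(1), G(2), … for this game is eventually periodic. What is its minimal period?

8

n :  0  1  2  3  4  5  6  7  8  9 10 11 12 13 14 15 16 17
G :  0  1  0  1  2  3  2  3  0  1  0  1  2  3  2  3  0  1
G(n+8) = G(n) holds for n = 0,…,6 (a full window of length max(S) = 7), so the sequence is purely periodic with period 8.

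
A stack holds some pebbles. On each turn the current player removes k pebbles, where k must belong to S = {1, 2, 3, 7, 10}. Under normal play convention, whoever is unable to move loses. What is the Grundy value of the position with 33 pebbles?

G(0) = 0
G(1) = mex{0} = 1
G(2) = mex{1,0} = 2
G(3) = mex{2,1,0} = 3
G(4) = mex{3,2,1} = 0
G(5) = mex{0,3,2} = 1
G(6) = mex{1,0,3} = 2
G(7) = mex{2,1,0,0} = 3
G(8) = mex{3,2,1,1} = 0
G(9) = mex{0,3,2,2} = 1
G(10) = mex{1,0,3,3,0} = 2
G(11) = mex{2,1,0,0,1} = 3
G(12) = mex{3,2,1,1,2} = 0
G(13) = mex{0,3,2,2,3} = 1
G(14) = mex{1,0,3,3,0} = 2
G(15) = mex{2,1,0,0,1} = 3
G(16) = mex{3,2,1,1,2} = 0
G(17) = mex{0,3,2,2,3} = 1
G(18) = mex{1,0,3,3,0} = 2
G(19) = mex{2,1,0,0,1} = 3
G(20) = mex{3,2,1,1,2} = 0
G(21) = mex{0,3,2,2,3} = 1
G(22) = mex{1,0,3,3,0} = 2
G(23) = mex{2,1,0,0,1} = 3
G(24) = mex{3,2,1,1,2} = 0
G(25) = mex{0,3,2,2,3} = 1
G(26) = mex{1,0,3,3,0} = 2
G(27) = mex{2,1,0,0,1} = 3
G(28) = mex{3,2,1,1,2} = 0
G(29) = mex{0,3,2,2,3} = 1
G(30) = mex{1,0,3,3,0} = 2
G(31) = mex{2,1,0,0,1} = 3
G(32) = mex{3,2,1,1,2} = 0
G(33) = mex{0,3,2,2,3} = 1

1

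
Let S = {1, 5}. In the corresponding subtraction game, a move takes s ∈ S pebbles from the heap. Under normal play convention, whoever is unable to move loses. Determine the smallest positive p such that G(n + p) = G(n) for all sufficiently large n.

G(0) = 0
G(1) = mex{0} = 1
G(2) = mex{1} = 0
G(3) = mex{0} = 1
G(4) = mex{1} = 0
G(5) = mex{0,0} = 1
G(6) = mex{1,1} = 0
G(7) = mex{0,0} = 1
G(8) = mex{1,1} = 0
G(9) = mex{0,0} = 1
G(10) = mex{1,1} = 0
G(11) = mex{0,0} = 1
G(12) = mex{1,1} = 0
G(13) = mex{0,0} = 1
G(14) = mex{1,1} = 0
G(n+2) = G(n) holds for n = 0,…,4 (a full window of length max(S) = 5), so the sequence is purely periodic with period 2.

2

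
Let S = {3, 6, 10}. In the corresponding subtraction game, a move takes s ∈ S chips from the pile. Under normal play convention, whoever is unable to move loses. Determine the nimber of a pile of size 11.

n :  0  1  2  3  4  5  6  7  8  9 10 11
G :  0  0  0  1  1  1  2  2  2  0  3  3

3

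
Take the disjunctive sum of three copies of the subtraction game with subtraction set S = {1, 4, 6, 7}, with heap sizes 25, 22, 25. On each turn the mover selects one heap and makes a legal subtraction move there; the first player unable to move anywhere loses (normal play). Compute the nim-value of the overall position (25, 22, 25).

2

All heaps use S = {1, 4, 6, 7}:
n :  0  1  2  3  4  5  6  7  8  9 10 11 12 13 14 15 16 17 18 19 20 21 22 23 24 25
G :  0  1  0  1  2  0  1  2  3  2  0  1  2  0  1  0  1  2  0  1  2  3  2  0  1  2
Heap A: G(25) = 2.
Heap B: G(22) = 2.
Heap C: G(25) = 2.
Combined Grundy value = 2 ⊕ 2 ⊕ 2 = 2.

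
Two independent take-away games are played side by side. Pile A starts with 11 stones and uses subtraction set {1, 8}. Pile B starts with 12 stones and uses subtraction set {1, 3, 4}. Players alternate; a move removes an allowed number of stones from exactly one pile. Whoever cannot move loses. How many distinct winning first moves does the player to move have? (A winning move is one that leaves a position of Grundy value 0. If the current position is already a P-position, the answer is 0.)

1

Pile A, S = {1, 8}:
n :  0  1  2  3  4  5  6  7  8  9 10 11
G :  0  1  0  1  0  1  0  1  2  0  1  0
G_A(11) = 0.
Pile B, S = {1, 3, 4}:
G(0) = 0
G(1) = mex{0} = 1
G(2) = mex{1} = 0
G(3) = mex{0,0} = 1
G(4) = mex{1,1,0} = 2
G(5) = mex{2,0,1} = 3
G(6) = mex{3,1,0} = 2
G(7) = mex{2,2,1} = 0
G(8) = mex{0,3,2} = 1
G(9) = mex{1,2,3} = 0
G(10) = mex{0,0,2} = 1
G(11) = mex{1,1,0} = 2
G(12) = mex{2,0,1} = 3
G_B(12) = 3.
Combined Grundy value = 0 ⊕ 3 = 3.
A winning move leaves total XOR = 0, i.e. changes one component's Grundy value g to g ⊕ X where X is the current total.
Pile A: need g' = 0⊕3 = 3. Options: 11−1→G=1, 11−8→G=1. Hits: 0.
Pile B: need g' = 3⊕3 = 0. Options: 12−1→G=2, 12−3→G=0, 12−4→G=1. Hits: 1.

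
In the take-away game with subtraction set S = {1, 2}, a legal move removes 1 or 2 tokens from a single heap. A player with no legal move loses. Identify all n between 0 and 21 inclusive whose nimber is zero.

0, 3, 6, 9, 12, 15, 18, 21

G(0) = 0
G(1) = mex{0} = 1
G(2) = mex{1,0} = 2
G(3) = mex{2,1} = 0
G(4) = mex{0,2} = 1
G(5) = mex{1,0} = 2
G(6) = mex{2,1} = 0
G(7) = mex{0,2} = 1
G(8) = mex{1,0} = 2
G(9) = mex{2,1} = 0
G(10) = mex{0,2} = 1
G(11) = mex{1,0} = 2
G(12) = mex{2,1} = 0
G(13) = mex{0,2} = 1
G(14) = mex{1,0} = 2
G(15) = mex{2,1} = 0
G(16) = mex{0,2} = 1
G(17) = mex{1,0} = 2
G(18) = mex{2,1} = 0
G(19) = mex{0,2} = 1
G(20) = mex{1,0} = 2
G(21) = mex{2,1} = 0
P-positions are exactly the n with G(n) = 0.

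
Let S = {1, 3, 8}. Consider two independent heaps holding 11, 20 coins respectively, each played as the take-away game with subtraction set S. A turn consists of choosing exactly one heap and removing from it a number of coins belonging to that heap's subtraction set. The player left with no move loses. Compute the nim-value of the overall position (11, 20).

All heaps use S = {1, 3, 8}:
G(0) = 0
G(1) = mex{0} = 1
G(2) = mex{1} = 0
G(3) = mex{0,0} = 1
G(4) = mex{1,1} = 0
G(5) = mex{0,0} = 1
G(6) = mex{1,1} = 0
G(7) = mex{0,0} = 1
G(8) = mex{1,1,0} = 2
G(9) = mex{2,0,1} = 3
G(10) = mex{3,1,0} = 2
G(11) = mex{2,2,1} = 0
G(12) = mex{0,3,0} = 1
G(13) = mex{1,2,1} = 0
G(14) = mex{0,0,0} = 1
G(15) = mex{1,1,1} = 0
G(16) = mex{0,0,2} = 1
G(17) = mex{1,1,3} = 0
G(18) = mex{0,0,2} = 1
G(19) = mex{1,1,0} = 2
G(20) = mex{2,0,1} = 3
Heap A: G(11) = 0.
Heap B: G(20) = 3.
Combined Grundy value = 0 ⊕ 3 = 3.

3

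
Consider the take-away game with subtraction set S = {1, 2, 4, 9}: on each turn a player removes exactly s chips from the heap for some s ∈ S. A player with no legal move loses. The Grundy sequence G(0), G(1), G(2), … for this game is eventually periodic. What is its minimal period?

n :  0  1  2  3  4  5  6  7  8  9 10 11 12 13 14 15 16 17 18 19 20 21 22 23
G :  0  1  2  0  1  2  0  1  2  3  4  0  1  2  0  1  2  0  1  2  3  4  0  1
G(n+11) = G(n) holds for n = 0,…,8 (a full window of length max(S) = 9), so the sequence is purely periodic with period 11.

11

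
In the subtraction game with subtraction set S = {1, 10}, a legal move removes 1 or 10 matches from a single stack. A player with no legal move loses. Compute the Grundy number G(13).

G(0) = 0
G(1) = mex{0} = 1
G(2) = mex{1} = 0
G(3) = mex{0} = 1
G(4) = mex{1} = 0
G(5) = mex{0} = 1
G(6) = mex{1} = 0
G(7) = mex{0} = 1
G(8) = mex{1} = 0
G(9) = mex{0} = 1
G(10) = mex{1,0} = 2
G(11) = mex{2,1} = 0
G(12) = mex{0,0} = 1
G(13) = mex{1,1} = 0

0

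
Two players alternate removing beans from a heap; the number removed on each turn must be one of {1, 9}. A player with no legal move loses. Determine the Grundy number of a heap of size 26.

0

n :  0  1  2  3  4  5  6  7  8  9 10 11 12 13 14 15 16 17 18 19 20 21 22 23 24 25 26
G :  0  1  0  1  0  1  0  1  0  1  0  1  0  1  0  1  0  1  0  1  0  1  0  1  0  1  0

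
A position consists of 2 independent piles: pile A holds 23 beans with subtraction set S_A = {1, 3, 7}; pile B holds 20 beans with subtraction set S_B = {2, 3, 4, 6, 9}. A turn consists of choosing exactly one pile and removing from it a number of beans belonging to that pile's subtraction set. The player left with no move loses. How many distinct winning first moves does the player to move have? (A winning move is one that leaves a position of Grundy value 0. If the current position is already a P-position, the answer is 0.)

0

Pile A, S = {1, 3, 7}:
G(0) = 0
G(1) = mex{0} = 1
G(2) = mex{1} = 0
G(3) = mex{0,0} = 1
G(4) = mex{1,1} = 0
G(5) = mex{0,0} = 1
G(6) = mex{1,1} = 0
G(7) = mex{0,0,0} = 1
G(8) = mex{1,1,1} = 0
G(9) = mex{0,0,0} = 1
G(10) = mex{1,1,1} = 0
G(11) = mex{0,0,0} = 1
G(12) = mex{1,1,1} = 0
G(13) = mex{0,0,0} = 1
G(14) = mex{1,1,1} = 0
G(15) = mex{0,0,0} = 1
G(16) = mex{1,1,1} = 0
G(17) = mex{0,0,0} = 1
G(18) = mex{1,1,1} = 0
G(19) = mex{0,0,0} = 1
G(20) = mex{1,1,1} = 0
G(21) = mex{0,0,0} = 1
G(22) = mex{1,1,1} = 0
G(23) = mex{0,0,0} = 1
G_A(23) = 1.
Pile B, S = {2, 3, 4, 6, 9}:
n :  0  1  2  3  4  5  6  7  8  9 10 11 12 13 14 15 16 17 18 19 20
G :  0  0  1  1  2  2  3  3  0  4  1  5  2  0  3  1  4  2  0  3  1
G_B(20) = 1.
Combined Grundy value = 1 ⊕ 1 = 0.
A winning move leaves total XOR = 0, i.e. changes one component's Grundy value g to g ⊕ X where X is the current total.
Pile A: target g' = 1⊕0 = 1, but every legal move changes the Grundy value (mex property), so 0 moves.
Pile B: target g' = 1⊕0 = 1, but every legal move changes the Grundy value (mex property), so 0 moves.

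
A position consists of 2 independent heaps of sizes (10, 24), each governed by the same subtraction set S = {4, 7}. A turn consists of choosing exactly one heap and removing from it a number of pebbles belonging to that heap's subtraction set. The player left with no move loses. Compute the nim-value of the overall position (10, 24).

2

All heaps use S = {4, 7}:
n :  0  1  2  3  4  5  6  7  8  9 10 11 12 13 14 15 16 17 18 19 20 21 22 23 24
G :  0  0  0  0  1  1  1  1  2  2  2  0  0  0  0  1  1  1  1  2  2  2  0  0  0
Heap A: G(10) = 2.
Heap B: G(24) = 0.
Combined Grundy value = 2 ⊕ 0 = 2.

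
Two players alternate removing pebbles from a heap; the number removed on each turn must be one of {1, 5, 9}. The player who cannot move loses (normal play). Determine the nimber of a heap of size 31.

n :  0  1  2  3  4  5  6  7  8  9 10 11 12 13 14 15 16 17 18 19 20 21 22 23 24 25 26 27 28 29 30 31
G :  0  1  0  1  0  1  0  1  0  1  0  1  0  1  0  1  0  1  0  1  0  1  0  1  0  1  0  1  0  1  0  1

1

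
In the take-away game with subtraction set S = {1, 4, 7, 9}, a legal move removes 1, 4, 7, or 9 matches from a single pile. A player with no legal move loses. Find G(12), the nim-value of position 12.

G(0) = 0
G(1) = mex{0} = 1
G(2) = mex{1} = 0
G(3) = mex{0} = 1
G(4) = mex{1,0} = 2
G(5) = mex{2,1} = 0
G(6) = mex{0,0} = 1
G(7) = mex{1,1,0} = 2
G(8) = mex{2,2,1} = 0
G(9) = mex{0,0,0,0} = 1
G(10) = mex{1,1,1,1} = 0
G(11) = mex{0,2,2,0} = 1
G(12) = mex{1,0,0,1} = 2

2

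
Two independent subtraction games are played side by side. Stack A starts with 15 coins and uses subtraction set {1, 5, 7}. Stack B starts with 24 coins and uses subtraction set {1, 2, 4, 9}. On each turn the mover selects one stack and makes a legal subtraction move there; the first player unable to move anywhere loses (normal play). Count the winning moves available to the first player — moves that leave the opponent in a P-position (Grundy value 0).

Stack A, S = {1, 5, 7}:
n :  0  1  2  3  4  5  6  7  8  9 10 11 12 13 14 15
G :  0  1  0  1  0  1  0  1  0  1  0  1  0  1  0  1
G_A(15) = 1.
Stack B, S = {1, 2, 4, 9}:
G(0) = 0
G(1) = mex{0} = 1
G(2) = mex{1,0} = 2
G(3) = mex{2,1} = 0
G(4) = mex{0,2,0} = 1
G(5) = mex{1,0,1} = 2
G(6) = mex{2,1,2} = 0
G(7) = mex{0,2,0} = 1
G(8) = mex{1,0,1} = 2
G(9) = mex{2,1,2,0} = 3
G(10) = mex{3,2,0,1} = 4
G(11) = mex{4,3,1,2} = 0
G(12) = mex{0,4,2,0} = 1
G(13) = mex{1,0,3,1} = 2
G(14) = mex{2,1,4,2} = 0
G(15) = mex{0,2,0,0} = 1
G(16) = mex{1,0,1,1} = 2
G(17) = mex{2,1,2,2} = 0
G(18) = mex{0,2,0,3} = 1
G(19) = mex{1,0,1,4} = 2
G(20) = mex{2,1,2,0} = 3
G(21) = mex{3,2,0,1} = 4
G(22) = mex{4,3,1,2} = 0
G(23) = mex{0,4,2,0} = 1
G(24) = mex{1,0,3,1} = 2
G_B(24) = 2.
Combined Grundy value = 1 ⊕ 2 = 3.
A winning move leaves total XOR = 0, i.e. changes one component's Grundy value g to g ⊕ X where X is the current total.
Stack A: need g' = 1⊕3 = 2. Options: 15−1→G=0, 15−5→G=0, 15−7→G=0. Hits: 0.
Stack B: need g' = 2⊕3 = 1. Options: 24−1→G=1, 24−2→G=0, 24−4→G=3, 24−9→G=1. Hits: 2.

2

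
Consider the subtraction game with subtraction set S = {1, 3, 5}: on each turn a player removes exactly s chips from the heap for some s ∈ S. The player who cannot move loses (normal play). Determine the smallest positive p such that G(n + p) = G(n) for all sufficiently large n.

G(0) = 0
G(1) = mex{0} = 1
G(2) = mex{1} = 0
G(3) = mex{0,0} = 1
G(4) = mex{1,1} = 0
G(5) = mex{0,0,0} = 1
G(6) = mex{1,1,1} = 0
G(7) = mex{0,0,0} = 1
G(8) = mex{1,1,1} = 0
G(9) = mex{0,0,0} = 1
G(10) = mex{1,1,1} = 0
G(11) = mex{0,0,0} = 1
G(12) = mex{1,1,1} = 0
G(13) = mex{0,0,0} = 1
G(14) = mex{1,1,1} = 0
G(n+2) = G(n) holds for n = 0,…,4 (a full window of length max(S) = 5), so the sequence is purely periodic with period 2.

2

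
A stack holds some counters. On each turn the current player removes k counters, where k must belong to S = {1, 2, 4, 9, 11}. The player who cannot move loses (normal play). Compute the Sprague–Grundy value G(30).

G(0) = 0
G(1) = mex{0} = 1
G(2) = mex{1,0} = 2
G(3) = mex{2,1} = 0
G(4) = mex{0,2,0} = 1
G(5) = mex{1,0,1} = 2
G(6) = mex{2,1,2} = 0
G(7) = mex{0,2,0} = 1
G(8) = mex{1,0,1} = 2
G(9) = mex{2,1,2,0} = 3
G(10) = mex{3,2,0,1} = 4
G(11) = mex{4,3,1,2,0} = 5
G(12) = mex{5,4,2,0,1} = 3
G(13) = mex{3,5,3,1,2} = 0
G(14) = mex{0,3,4,2,0} = 1
G(15) = mex{1,0,5,0,1} = 2
G(16) = mex{2,1,3,1,2} = 0
G(17) = mex{0,2,0,2,0} = 1
G(18) = mex{1,0,1,3,1} = 2
G(19) = mex{2,1,2,4,2} = 0
G(20) = mex{0,2,0,5,3} = 1
G(21) = mex{1,0,1,3,4} = 2
G(22) = mex{2,1,2,0,5} = 3
G(23) = mex{3,2,0,1,3} = 4
G(24) = mex{4,3,1,2,0} = 5
G(25) = mex{5,4,2,0,1} = 3
G(26) = mex{3,5,3,1,2} = 0
G(27) = mex{0,3,4,2,0} = 1
G(28) = mex{1,0,5,0,1} = 2
G(29) = mex{2,1,3,1,2} = 0
G(30) = mex{0,2,0,2,0} = 1

1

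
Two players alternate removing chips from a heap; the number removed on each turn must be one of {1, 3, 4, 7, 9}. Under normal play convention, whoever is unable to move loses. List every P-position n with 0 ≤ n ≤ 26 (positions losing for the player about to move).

0, 2, 8, 10, 16, 18, 24, 26

n :  0  1  2  3  4  5  6  7  8  9 10 11 12 13 14 15 16 17 18 19 20 21 22 23 24 25 26
G :  0  1  0  1  2  3  2  3  0  1  0  1  2  3  2  3  0  1  0  1  2  3  2  3  0  1  0
P-positions are exactly the n with G(n) = 0.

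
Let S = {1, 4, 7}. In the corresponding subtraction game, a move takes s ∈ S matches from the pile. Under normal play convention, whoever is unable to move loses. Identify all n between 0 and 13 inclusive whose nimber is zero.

0, 2, 5, 8, 10, 13

n :  0  1  2  3  4  5  6  7  8  9 10 11 12 13
G :  0  1  0  1  2  0  1  2  0  1  0  1  2  0
P-positions are exactly the n with G(n) = 0.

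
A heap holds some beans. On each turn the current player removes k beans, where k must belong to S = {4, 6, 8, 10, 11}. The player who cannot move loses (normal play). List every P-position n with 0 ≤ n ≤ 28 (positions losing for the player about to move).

G(0) = 0
G(1) = mex{} = 0
G(2) = mex{} = 0
G(3) = mex{} = 0
G(4) = mex{0} = 1
G(5) = mex{0} = 1
G(6) = mex{0,0} = 1
G(7) = mex{0,0} = 1
G(8) = mex{1,0,0} = 2
G(9) = mex{1,0,0} = 2
G(10) = mex{1,1,0,0} = 2
G(11) = mex{1,1,0,0,0} = 2
G(12) = mex{2,1,1,0,0} = 3
G(13) = mex{2,1,1,0,0} = 3
G(14) = mex{2,2,1,1,0} = 3
G(15) = mex{2,2,1,1,1} = 0
G(16) = mex{3,2,2,1,1} = 0
G(17) = mex{3,2,2,1,1} = 0
G(18) = mex{3,3,2,2,1} = 0
G(19) = mex{0,3,2,2,2} = 1
G(20) = mex{0,3,3,2,2} = 1
G(21) = mex{0,0,3,2,2} = 1
G(22) = mex{0,0,3,3,2} = 1
G(23) = mex{1,0,0,3,3} = 2
G(24) = mex{1,0,0,3,3} = 2
G(25) = mex{1,1,0,0,3} = 2
G(26) = mex{1,1,0,0,0} = 2
G(27) = mex{2,1,1,0,0} = 3
G(28) = mex{2,1,1,0,0} = 3
P-positions are exactly the n with G(n) = 0.

0, 1, 2, 3, 15, 16, 17, 18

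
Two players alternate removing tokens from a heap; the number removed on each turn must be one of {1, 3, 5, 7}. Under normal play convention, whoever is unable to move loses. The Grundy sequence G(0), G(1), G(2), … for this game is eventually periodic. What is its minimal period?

n :  0  1  2  3  4  5  6  7  8  9 10 11 12 13 14
G :  0  1  0  1  0  1  0  1  0  1  0  1  0  1  0
G(n+2) = G(n) holds for n = 0,…,6 (a full window of length max(S) = 7), so the sequence is purely periodic with period 2.

2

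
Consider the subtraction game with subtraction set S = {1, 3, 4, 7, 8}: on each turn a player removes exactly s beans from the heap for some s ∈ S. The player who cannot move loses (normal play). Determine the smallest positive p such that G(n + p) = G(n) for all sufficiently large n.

11

n :  0  1  2  3  4  5  6  7  8  9 10 11 12 13 14 15 16 17 18 19 20 21 22 23
G :  0  1  0  1  2  3  2  3  4  5  4  0  1  0  1  2  3  2  3  4  5  4  0  1
G(n+11) = G(n) holds for n = 0,…,7 (a full window of length max(S) = 8), so the sequence is purely periodic with period 11.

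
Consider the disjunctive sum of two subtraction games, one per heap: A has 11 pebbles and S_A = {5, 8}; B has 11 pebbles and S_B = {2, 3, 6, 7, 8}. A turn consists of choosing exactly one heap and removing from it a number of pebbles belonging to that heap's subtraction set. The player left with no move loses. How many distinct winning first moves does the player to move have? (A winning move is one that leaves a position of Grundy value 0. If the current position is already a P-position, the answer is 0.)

3

Heap A, S = {5, 8}:
G(0) = 0
G(1) = mex{} = 0
G(2) = mex{} = 0
G(3) = mex{} = 0
G(4) = mex{} = 0
G(5) = mex{0} = 1
G(6) = mex{0} = 1
G(7) = mex{0} = 1
G(8) = mex{0,0} = 1
G(9) = mex{0,0} = 1
G(10) = mex{1,0} = 2
G(11) = mex{1,0} = 2
G_A(11) = 2.
Heap B, S = {2, 3, 6, 7, 8}:
n :  0  1  2  3  4  5  6  7  8  9 10 11
G :  0  0  1  1  2  0  3  1  2  2  0  3
G_B(11) = 3.
Combined Grundy value = 2 ⊕ 3 = 1.
A winning move leaves total XOR = 0, i.e. changes one component's Grundy value g to g ⊕ X where X is the current total.
Heap A: need g' = 2⊕1 = 3. Options: 11−5→G=1, 11−8→G=0. Hits: 0.
Heap B: need g' = 3⊕1 = 2. Options: 11−2→G=2, 11−3→G=2, 11−6→G=0, 11−7→G=2, 11−8→G=1. Hits: 3.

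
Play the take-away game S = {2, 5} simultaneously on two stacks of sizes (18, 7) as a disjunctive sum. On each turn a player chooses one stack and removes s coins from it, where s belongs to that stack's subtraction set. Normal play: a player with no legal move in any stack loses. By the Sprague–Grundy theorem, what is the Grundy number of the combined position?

All stacks use S = {2, 5}:
n :  0  1  2  3  4  5  6  7  8  9 10 11 12 13 14 15 16 17 18
G :  0  0  1  1  0  2  1  0  0  1  1  0  2  1  0  0  1  1  0
Stack A: G(18) = 0.
Stack B: G(7) = 0.
Combined Grundy value = 0 ⊕ 0 = 0.

0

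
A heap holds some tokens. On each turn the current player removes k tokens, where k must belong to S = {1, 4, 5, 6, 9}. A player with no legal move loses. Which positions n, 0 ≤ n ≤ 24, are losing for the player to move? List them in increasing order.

n :  0  1  2  3  4  5  6  7  8  9 10 11 12 13 14 15 16 17 18 19 20 21 22 23 24
G :  0  1  0  1  2  3  2  3  4  5  0  1  0  1  2  3  2  3  4  5  0  1  0  1  2
P-positions are exactly the n with G(n) = 0.

0, 2, 10, 12, 20, 22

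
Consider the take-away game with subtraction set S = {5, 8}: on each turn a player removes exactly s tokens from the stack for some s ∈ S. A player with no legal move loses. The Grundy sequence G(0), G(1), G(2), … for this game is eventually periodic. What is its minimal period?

13

G(0) = 0
G(1) = mex{} = 0
G(2) = mex{} = 0
G(3) = mex{} = 0
G(4) = mex{} = 0
G(5) = mex{0} = 1
G(6) = mex{0} = 1
G(7) = mex{0} = 1
G(8) = mex{0,0} = 1
G(9) = mex{0,0} = 1
G(10) = mex{1,0} = 2
G(11) = mex{1,0} = 2
G(12) = mex{1,0} = 2
G(13) = mex{1,1} = 0
G(14) = mex{1,1} = 0
G(15) = mex{2,1} = 0
G(16) = mex{2,1} = 0
G(17) = mex{2,1} = 0
G(18) = mex{0,2} = 1
G(19) = mex{0,2} = 1
G(20) = mex{0,2} = 1
G(21) = mex{0,0} = 1
G(22) = mex{0,0} = 1
G(23) = mex{1,0} = 2
G(24) = mex{1,0} = 2
G(25) = mex{1,0} = 2
G(26) = mex{1,1} = 0
G(27) = mex{1,1} = 0
G(n+13) = G(n) holds for n = 0,…,7 (a full window of length max(S) = 8), so the sequence is purely periodic with period 13.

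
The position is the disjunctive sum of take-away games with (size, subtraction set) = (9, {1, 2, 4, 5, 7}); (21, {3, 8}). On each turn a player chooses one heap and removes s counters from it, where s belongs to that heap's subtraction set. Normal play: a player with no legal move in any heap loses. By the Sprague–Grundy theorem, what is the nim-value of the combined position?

1

Heap A, S = {1, 2, 4, 5, 7}:
n : 0 1 2 3 4 5 6 7 8 9
G : 0 1 2 0 1 2 0 1 2 0
G_A(9) = 0.
Heap B, S = {3, 8}:
G(0) = 0
G(1) = mex{} = 0
G(2) = mex{} = 0
G(3) = mex{0} = 1
G(4) = mex{0} = 1
G(5) = mex{0} = 1
G(6) = mex{1} = 0
G(7) = mex{1} = 0
G(8) = mex{1,0} = 2
G(9) = mex{0,0} = 1
G(10) = mex{0,0} = 1
G(11) = mex{2,1} = 0
G(12) = mex{1,1} = 0
G(13) = mex{1,1} = 0
G(14) = mex{0,0} = 1
G(15) = mex{0,0} = 1
G(16) = mex{0,2} = 1
G(17) = mex{1,1} = 0
G(18) = mex{1,1} = 0
G(19) = mex{1,0} = 2
G(20) = mex{0,0} = 1
G(21) = mex{0,0} = 1
G_B(21) = 1.
Combined Grundy value = 0 ⊕ 1 = 1.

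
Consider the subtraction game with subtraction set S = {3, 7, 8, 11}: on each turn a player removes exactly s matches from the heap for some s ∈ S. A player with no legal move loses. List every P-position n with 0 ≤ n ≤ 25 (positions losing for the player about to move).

n :  0  1  2  3  4  5  6  7  8  9 10 11 12 13 14 15 16 17 18 19 20 21 22 23 24 25
G :  0  0  0  1  1  1  0  2  2  1  3  3  2  2  4  0  0  2  1  1  0  0  2  1  1  0
P-positions are exactly the n with G(n) = 0.

0, 1, 2, 6, 15, 16, 20, 21, 25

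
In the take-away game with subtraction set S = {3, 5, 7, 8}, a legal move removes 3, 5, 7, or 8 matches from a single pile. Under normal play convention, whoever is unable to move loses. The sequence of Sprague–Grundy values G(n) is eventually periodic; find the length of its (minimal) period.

11

n :  0  1  2  3  4  5  6  7  8  9 10 11 12 13 14 15 16 17 18 19 20 21 22 23
G :  0  0  0  1  1  1  2  2  2  3  3  0  0  0  1  1  1  2  2  2  3  3  0  0
G(n+11) = G(n) holds for n = 0,…,7 (a full window of length max(S) = 8), so the sequence is purely periodic with period 11.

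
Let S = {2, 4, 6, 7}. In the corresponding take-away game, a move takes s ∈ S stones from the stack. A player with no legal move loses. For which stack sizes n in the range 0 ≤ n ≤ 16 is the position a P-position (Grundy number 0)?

0, 1, 9, 10

G(0) = 0
G(1) = mex{} = 0
G(2) = mex{0} = 1
G(3) = mex{0} = 1
G(4) = mex{1,0} = 2
G(5) = mex{1,0} = 2
G(6) = mex{2,1,0} = 3
G(7) = mex{2,1,0,0} = 3
G(8) = mex{3,2,1,0} = 4
G(9) = mex{3,2,1,1} = 0
G(10) = mex{4,3,2,1} = 0
G(11) = mex{0,3,2,2} = 1
G(12) = mex{0,4,3,2} = 1
G(13) = mex{1,0,3,3} = 2
G(14) = mex{1,0,4,3} = 2
G(15) = mex{2,1,0,4} = 3
G(16) = mex{2,1,0,0} = 3
P-positions are exactly the n with G(n) = 0.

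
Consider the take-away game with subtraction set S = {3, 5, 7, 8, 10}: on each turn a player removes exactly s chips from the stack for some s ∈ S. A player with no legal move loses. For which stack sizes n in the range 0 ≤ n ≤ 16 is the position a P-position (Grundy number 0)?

n :  0  1  2  3  4  5  6  7  8  9 10 11 12 13 14 15 16
G :  0  0  0  1  1  1  2  2  2  3  3  3  4  0  0  0  1
P-positions are exactly the n with G(n) = 0.

0, 1, 2, 13, 14, 15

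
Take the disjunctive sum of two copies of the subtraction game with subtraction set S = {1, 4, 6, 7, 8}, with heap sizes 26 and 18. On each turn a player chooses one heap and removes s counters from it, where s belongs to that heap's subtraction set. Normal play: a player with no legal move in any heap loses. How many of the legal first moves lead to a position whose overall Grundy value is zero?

All heaps use S = {1, 4, 6, 7, 8}:
n :  0  1  2  3  4  5  6  7  8  9 10 11 12 13 14 15 16 17 18 19 20 21 22 23 24 25 26
G :  0  1  0  1  2  0  1  2  3  2  3  4  5  3  0  1  0  1  2  0  1  2  3  2  3  4  5
Heap A: G(26) = 5.
Heap B: G(18) = 2.
Combined Grundy value = 5 ⊕ 2 = 7.
A winning move leaves total XOR = 0, i.e. changes one component's Grundy value g to g ⊕ X where X is the current total.
Heap A: need g' = 5⊕7 = 2. Options: 26−1→G=4, 26−4→G=3, 26−6→G=1, 26−7→G=0, 26−8→G=2. Hits: 1.
Heap B: need g' = 2⊕7 = 5. Options: 18−1→G=1, 18−4→G=0, 18−6→G=5, 18−7→G=4, 18−8→G=3. Hits: 1.

2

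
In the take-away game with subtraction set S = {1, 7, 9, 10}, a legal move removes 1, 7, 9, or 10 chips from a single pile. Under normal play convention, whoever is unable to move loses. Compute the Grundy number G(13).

3

n :  0  1  2  3  4  5  6  7  8  9 10 11 12 13
G :  0  1  0  1  0  1  0  1  0  1  2  3  2  3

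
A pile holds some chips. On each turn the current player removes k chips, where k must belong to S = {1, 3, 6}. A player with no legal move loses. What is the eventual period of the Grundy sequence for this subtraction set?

G(0) = 0
G(1) = mex{0} = 1
G(2) = mex{1} = 0
G(3) = mex{0,0} = 1
G(4) = mex{1,1} = 0
G(5) = mex{0,0} = 1
G(6) = mex{1,1,0} = 2
G(7) = mex{2,0,1} = 3
G(8) = mex{3,1,0} = 2
G(9) = mex{2,2,1} = 0
G(10) = mex{0,3,0} = 1
G(11) = mex{1,2,1} = 0
G(12) = mex{0,0,2} = 1
G(13) = mex{1,1,3} = 0
G(14) = mex{0,0,2} = 1
G(15) = mex{1,1,0} = 2
G(16) = mex{2,0,1} = 3
G(17) = mex{3,1,0} = 2
G(18) = mex{2,2,1} = 0
G(19) = mex{0,3,0} = 1
G(n+9) = G(n) holds for n = 0,…,5 (a full window of length max(S) = 6), so the sequence is purely periodic with period 9.

9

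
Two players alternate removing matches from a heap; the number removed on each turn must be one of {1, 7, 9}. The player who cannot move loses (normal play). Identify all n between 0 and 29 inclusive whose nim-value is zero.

G(0) = 0
G(1) = mex{0} = 1
G(2) = mex{1} = 0
G(3) = mex{0} = 1
G(4) = mex{1} = 0
G(5) = mex{0} = 1
G(6) = mex{1} = 0
G(7) = mex{0,0} = 1
G(8) = mex{1,1} = 0
G(9) = mex{0,0,0} = 1
G(10) = mex{1,1,1} = 0
G(11) = mex{0,0,0} = 1
G(12) = mex{1,1,1} = 0
G(13) = mex{0,0,0} = 1
G(14) = mex{1,1,1} = 0
G(15) = mex{0,0,0} = 1
G(16) = mex{1,1,1} = 0
G(17) = mex{0,0,0} = 1
G(18) = mex{1,1,1} = 0
G(19) = mex{0,0,0} = 1
G(20) = mex{1,1,1} = 0
G(21) = mex{0,0,0} = 1
G(22) = mex{1,1,1} = 0
G(23) = mex{0,0,0} = 1
G(24) = mex{1,1,1} = 0
G(25) = mex{0,0,0} = 1
G(26) = mex{1,1,1} = 0
G(27) = mex{0,0,0} = 1
G(28) = mex{1,1,1} = 0
G(29) = mex{0,0,0} = 1
P-positions are exactly the n with G(n) = 0.

0, 2, 4, 6, 8, 10, 12, 14, 16, 18, 20, 22, 24, 26, 28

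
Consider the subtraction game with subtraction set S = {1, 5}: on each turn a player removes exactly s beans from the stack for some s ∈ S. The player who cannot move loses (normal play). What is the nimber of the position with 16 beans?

0

n :  0  1  2  3  4  5  6  7  8  9 10 11 12 13 14 15 16
G :  0  1  0  1  0  1  0  1  0  1  0  1  0  1  0  1  0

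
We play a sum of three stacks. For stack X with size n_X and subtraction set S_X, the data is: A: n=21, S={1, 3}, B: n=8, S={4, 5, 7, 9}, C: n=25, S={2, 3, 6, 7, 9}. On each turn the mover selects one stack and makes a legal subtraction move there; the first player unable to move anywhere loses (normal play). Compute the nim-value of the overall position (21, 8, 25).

6

Stack A, S = {1, 3}:
G(0) = 0
G(1) = mex{0} = 1
G(2) = mex{1} = 0
G(3) = mex{0,0} = 1
G(4) = mex{1,1} = 0
G(5) = mex{0,0} = 1
G(6) = mex{1,1} = 0
G(7) = mex{0,0} = 1
G(8) = mex{1,1} = 0
G(9) = mex{0,0} = 1
G(10) = mex{1,1} = 0
G(11) = mex{0,0} = 1
G(12) = mex{1,1} = 0
G(13) = mex{0,0} = 1
G(14) = mex{1,1} = 0
G(15) = mex{0,0} = 1
G(16) = mex{1,1} = 0
G(17) = mex{0,0} = 1
G(18) = mex{1,1} = 0
G(19) = mex{0,0} = 1
G(20) = mex{1,1} = 0
G(21) = mex{0,0} = 1
G_A(21) = 1.
Stack B, S = {4, 5, 7, 9}:
n : 0 1 2 3 4 5 6 7 8
G : 0 0 0 0 1 1 1 1 2
G_B(8) = 2.
Stack C, S = {2, 3, 6, 7, 9}:
G(0) = 0
G(1) = mex{} = 0
G(2) = mex{0} = 1
G(3) = mex{0,0} = 1
G(4) = mex{1,0} = 2
G(5) = mex{1,1} = 0
G(6) = mex{2,1,0} = 3
G(7) = mex{0,2,0,0} = 1
G(8) = mex{3,0,1,0} = 2
G(9) = mex{1,3,1,1,0} = 2
G(10) = mex{2,1,2,1,0} = 3
G(11) = mex{2,2,0,2,1} = 3
G(12) = mex{3,2,3,0,1} = 4
G(13) = mex{3,3,1,3,2} = 0
G(14) = mex{4,3,2,1,0} = 5
G(15) = mex{0,4,2,2,3} = 1
G(16) = mex{5,0,3,2,1} = 4
G(17) = mex{1,5,3,3,2} = 0
G(18) = mex{4,1,4,3,2} = 0
G(19) = mex{0,4,0,4,3} = 1
G(20) = mex{0,0,5,0,3} = 1
G(21) = mex{1,0,1,5,4} = 2
G(22) = mex{1,1,4,1,0} = 2
G(23) = mex{2,1,0,4,5} = 3
G(24) = mex{2,2,0,0,1} = 3
G(25) = mex{3,2,1,0,4} = 5
G_C(25) = 5.
Combined Grundy value = 1 ⊕ 2 ⊕ 5 = 6.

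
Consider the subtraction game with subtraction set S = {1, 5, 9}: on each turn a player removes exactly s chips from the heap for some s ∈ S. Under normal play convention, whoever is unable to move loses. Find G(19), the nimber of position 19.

G(0) = 0
G(1) = mex{0} = 1
G(2) = mex{1} = 0
G(3) = mex{0} = 1
G(4) = mex{1} = 0
G(5) = mex{0,0} = 1
G(6) = mex{1,1} = 0
G(7) = mex{0,0} = 1
G(8) = mex{1,1} = 0
G(9) = mex{0,0,0} = 1
G(10) = mex{1,1,1} = 0
G(11) = mex{0,0,0} = 1
G(12) = mex{1,1,1} = 0
G(13) = mex{0,0,0} = 1
G(14) = mex{1,1,1} = 0
G(15) = mex{0,0,0} = 1
G(16) = mex{1,1,1} = 0
G(17) = mex{0,0,0} = 1
G(18) = mex{1,1,1} = 0
G(19) = mex{0,0,0} = 1

1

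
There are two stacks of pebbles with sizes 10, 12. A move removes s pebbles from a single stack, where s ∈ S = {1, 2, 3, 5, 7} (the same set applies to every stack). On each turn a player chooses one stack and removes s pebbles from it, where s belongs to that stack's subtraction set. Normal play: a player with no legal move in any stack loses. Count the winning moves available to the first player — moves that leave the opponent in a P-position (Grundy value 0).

2

All stacks use S = {1, 2, 3, 5, 7}:
n :  0  1  2  3  4  5  6  7  8  9 10 11 12
G :  0  1  2  3  0  1  2  3  0  1  2  3  0
Stack A: G(10) = 2.
Stack B: G(12) = 0.
Combined Grundy value = 2 ⊕ 0 = 2.
A winning move leaves total XOR = 0, i.e. changes one component's Grundy value g to g ⊕ X where X is the current total.
Stack A: need g' = 2⊕2 = 0. Options: 10−1→G=1, 10−2→G=0, 10−3→G=3, 10−5→G=1, 10−7→G=3. Hits: 1.
Stack B: need g' = 0⊕2 = 2. Options: 12−1→G=3, 12−2→G=2, 12−3→G=1, 12−5→G=3, 12−7→G=1. Hits: 1.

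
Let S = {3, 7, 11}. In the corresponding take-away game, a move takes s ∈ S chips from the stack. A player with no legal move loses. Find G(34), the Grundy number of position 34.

0

n :  0  1  2  3  4  5  6  7  8  9 10 11 12 13 14 15 16 17 18 19 20 21 22 23 24 25 26 27 28 29 30 31 32 33 34
G :  0  0  0  1  1  1  0  2  2  1  0  3  2  1  0  0  0  1  1  1  0  2  2  1  0  3  2  1  0  0  0  1  1  1  0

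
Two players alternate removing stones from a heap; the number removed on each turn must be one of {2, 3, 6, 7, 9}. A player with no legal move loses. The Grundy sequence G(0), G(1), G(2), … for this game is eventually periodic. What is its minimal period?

28

n :  0  1  2  3  4  5  6  7  8  9 10 11 12 13 14 15 16 17 18 19 20 21 22 23 24 25 26 27 28 29 30 31 32 33 34 35 36 37 38 39 40 41 42 43 44 45 46 47 48 49 50 51 52 53 54 55 56 57 58 59 60
G :  0  0  1  1  2  0  3  1  2  2  3  3  4  0  5  1  4  0  0  1  1  2  2  3  3  5  2  4  0  0  1  1  4  0  2  1  3  3  2  2  4  0  5  1  4  0  0  1  1  2  2  3  3  5  2  4  0  0  1  1  4
From n = 12 onward G(n+28) = G(n); since this holds over max(S) = 9 consecutive positions the period is 28 (pre-period 12).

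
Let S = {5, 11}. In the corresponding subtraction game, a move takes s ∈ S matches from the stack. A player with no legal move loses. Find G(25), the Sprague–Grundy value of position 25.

n :  0  1  2  3  4  5  6  7  8  9 10 11 12 13 14 15 16 17 18 19 20 21 22 23 24 25
G :  0  0  0  0  0  1  1  1  1  1  0  2  2  2  2  1  0  0  0  0  0  1  1  1  1  1

1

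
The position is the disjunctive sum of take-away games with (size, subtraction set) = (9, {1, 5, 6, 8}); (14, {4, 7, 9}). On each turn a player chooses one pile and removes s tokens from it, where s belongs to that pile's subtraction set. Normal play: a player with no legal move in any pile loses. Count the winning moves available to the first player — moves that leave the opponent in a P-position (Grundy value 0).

Pile A, S = {1, 5, 6, 8}:
G(0) = 0
G(1) = mex{0} = 1
G(2) = mex{1} = 0
G(3) = mex{0} = 1
G(4) = mex{1} = 0
G(5) = mex{0,0} = 1
G(6) = mex{1,1,0} = 2
G(7) = mex{2,0,1} = 3
G(8) = mex{3,1,0,0} = 2
G(9) = mex{2,0,1,1} = 3
G_A(9) = 3.
Pile B, S = {4, 7, 9}:
G(0) = 0
G(1) = mex{} = 0
G(2) = mex{} = 0
G(3) = mex{} = 0
G(4) = mex{0} = 1
G(5) = mex{0} = 1
G(6) = mex{0} = 1
G(7) = mex{0,0} = 1
G(8) = mex{1,0} = 2
G(9) = mex{1,0,0} = 2
G(10) = mex{1,0,0} = 2
G(11) = mex{1,1,0} = 2
G(12) = mex{2,1,0} = 3
G(13) = mex{2,1,1} = 0
G(14) = mex{2,1,1} = 0
G_B(14) = 0.
Combined Grundy value = 3 ⊕ 0 = 3.
A winning move leaves total XOR = 0, i.e. changes one component's Grundy value g to g ⊕ X where X is the current total.
Pile A: need g' = 3⊕3 = 0. Options: 9−1→G=2, 9−5→G=0, 9−6→G=1, 9−8→G=1. Hits: 1.
Pile B: need g' = 0⊕3 = 3. Options: 14−4→G=2, 14−7→G=1, 14−9→G=1. Hits: 0.

1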